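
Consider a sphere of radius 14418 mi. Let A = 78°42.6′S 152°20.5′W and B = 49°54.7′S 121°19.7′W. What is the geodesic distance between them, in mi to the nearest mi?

7769 mi

In radians: φ₁ = -1.3737, φ₂ = -0.8711, Δλ = 31.013° = 0.5413 rad.
cos c = sin φ₁ sin φ₂ + cos φ₁ cos φ₂ cos Δλ = (-0.9806)(-0.7651) + (0.1958)(0.6440)(0.8570) = 0.85830,
so c = arccos(0.85830) = 0.53885 rad.
Distance = R·c = 14418 × 0.5389 ≈ 7769 mi.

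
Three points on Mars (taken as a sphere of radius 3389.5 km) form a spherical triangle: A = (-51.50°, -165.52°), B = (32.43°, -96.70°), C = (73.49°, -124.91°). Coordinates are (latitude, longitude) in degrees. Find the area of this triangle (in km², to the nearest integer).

Side lengths (central angles): a = 0.7590, b = 2.2345, c = 1.8027 rad; semiperimeter s = 2.3981.
By l'Huilier's theorem, tan(E/4) = √[tan(s/2) tan((s−a)/2) tan((s−b)/2) tan((s−c)/2)], giving spherical excess E = 1.0281 rad.
Area = E·R² = 1.0281 × (3389.5)² ≈ 11811549 km².

11811549 km²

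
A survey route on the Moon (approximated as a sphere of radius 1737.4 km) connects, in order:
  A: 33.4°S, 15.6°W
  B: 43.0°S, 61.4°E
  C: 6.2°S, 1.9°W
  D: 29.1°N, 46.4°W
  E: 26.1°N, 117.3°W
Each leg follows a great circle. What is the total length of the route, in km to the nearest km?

Leg A→B: central angle 1.0324 rad, distance 1793.7 km.
Leg B→C: central angle 1.1589 rad, distance 2013.5 km.
Leg C→D: central angle 0.9679 rad, distance 1681.6 km.
Leg D→E: central angle 1.0807 rad, distance 1877.6 km.
Total: 1793.7 + 2013.5 + 1681.6 + 1877.6 ≈ 7366 km.

7366 km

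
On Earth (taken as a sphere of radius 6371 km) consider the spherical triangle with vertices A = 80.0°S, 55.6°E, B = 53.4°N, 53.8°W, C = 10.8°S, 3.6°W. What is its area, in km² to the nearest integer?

Side lengths (central angles): a = 1.3444, b = 1.2955, c = 2.5410 rad; semiperimeter s = 2.5904.
By l'Huilier's theorem, tan(E/4) = √[tan(s/2) tan((s−a)/2) tan((s−b)/2) tan((s−c)/2)], giving spherical excess E = 0.8583 rad.
Area = E·R² = 0.8583 × (6371)² ≈ 34838636 km².

34838636 km²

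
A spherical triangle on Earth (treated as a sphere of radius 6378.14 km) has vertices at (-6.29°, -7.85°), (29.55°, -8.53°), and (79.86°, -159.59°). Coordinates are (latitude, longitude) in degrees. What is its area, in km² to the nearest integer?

1664646 km²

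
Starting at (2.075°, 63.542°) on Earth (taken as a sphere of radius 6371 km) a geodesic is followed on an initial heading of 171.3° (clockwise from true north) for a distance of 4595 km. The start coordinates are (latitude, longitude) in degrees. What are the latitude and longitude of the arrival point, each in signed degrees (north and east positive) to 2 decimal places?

-38.69°, 70.89°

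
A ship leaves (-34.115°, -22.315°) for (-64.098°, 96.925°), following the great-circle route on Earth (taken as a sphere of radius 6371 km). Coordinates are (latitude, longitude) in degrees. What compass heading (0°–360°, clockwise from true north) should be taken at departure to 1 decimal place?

156.2°

Δλ = 119.240° = 2.0811 rad.
y = sin Δλ · cos φ₂ = (0.8726)(0.4368) = 0.3812
x = cos φ₁ sin φ₂ − sin φ₁ cos φ₂ cos Δλ = (0.8279)(-0.8995) − (-0.5609)(0.4368)(-0.4885) = -0.8644
θ = atan2(y, x) = 156.20°, so the bearing is 156.2°.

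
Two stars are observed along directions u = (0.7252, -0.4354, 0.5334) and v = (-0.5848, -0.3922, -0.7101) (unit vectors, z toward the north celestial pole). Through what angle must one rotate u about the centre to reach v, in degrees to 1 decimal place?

u·v = -0.6321; |u| = 1.0000, |v| = 1.0000.
cos θ = (u·v)/(|u||v|) = -0.6321, so θ = 129.2°.

129.2°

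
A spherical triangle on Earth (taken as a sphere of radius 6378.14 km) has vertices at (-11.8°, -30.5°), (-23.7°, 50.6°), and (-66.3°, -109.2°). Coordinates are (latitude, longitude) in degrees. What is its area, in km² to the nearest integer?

45352332 km²

Side lengths (central angles): a = 1.5482, b = 1.3033, c = 1.3481 rad; semiperimeter s = 2.0998.
By l'Huilier's theorem, tan(E/4) = √[tan(s/2) tan((s−a)/2) tan((s−b)/2) tan((s−c)/2)], giving spherical excess E = 1.1148 rad.
Area = E·R² = 1.1148 × (6378.14)² ≈ 45352332 km².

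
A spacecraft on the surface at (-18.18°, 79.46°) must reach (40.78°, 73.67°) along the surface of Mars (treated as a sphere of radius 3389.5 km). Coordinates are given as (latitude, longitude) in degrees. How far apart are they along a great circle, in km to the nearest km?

3502 km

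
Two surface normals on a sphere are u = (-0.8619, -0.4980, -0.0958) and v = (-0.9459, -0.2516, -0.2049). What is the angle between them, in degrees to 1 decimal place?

u·v = 0.9602; |u| = 1.0000, |v| = 1.0000.
cos θ = (u·v)/(|u||v|) = 0.9602, so θ = 16.2°.

16.2°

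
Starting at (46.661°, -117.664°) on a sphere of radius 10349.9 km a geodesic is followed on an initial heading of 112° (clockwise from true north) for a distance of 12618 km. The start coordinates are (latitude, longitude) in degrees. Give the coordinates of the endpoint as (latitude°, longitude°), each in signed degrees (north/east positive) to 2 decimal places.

0.52°, -57.15°

Angular distance δ = d/R = 12618/10349.9 = 1.21914 rad; initial bearing θ = 1.9548 rad.
sin φ₂ = sin φ₁ cos δ + cos φ₁ sin δ cos θ = (0.7273)(0.3445) + (0.6863)(0.9388)(-0.3746) = 0.0092, so φ₂ = 0.52°.
Δλ = atan2(sin θ sin δ cos φ₁, cos δ − sin φ₁ sin φ₂) = atan2(0.5974, 0.3378) = 60.515°.
λ₂ = -117.664° + 60.515° = -57.15°.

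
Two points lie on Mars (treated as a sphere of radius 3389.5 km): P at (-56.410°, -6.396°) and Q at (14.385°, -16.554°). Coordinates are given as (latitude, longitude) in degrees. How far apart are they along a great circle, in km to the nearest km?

Let φ₁ = -0.9845 rad, φ₂ = 0.2511 rad, and Δλ = -0.1773 rad.
cos c = sin φ₁ sin φ₂ + cos φ₁ cos φ₂ cos Δλ = (-0.8330)(0.2484) + (0.5532)(0.9686)(0.9843) = 0.32055,
so c = arccos(0.32055) = 1.24449 rad.
Distance = R·c = 3389.5 × 1.2445 ≈ 4218 km.

4218 km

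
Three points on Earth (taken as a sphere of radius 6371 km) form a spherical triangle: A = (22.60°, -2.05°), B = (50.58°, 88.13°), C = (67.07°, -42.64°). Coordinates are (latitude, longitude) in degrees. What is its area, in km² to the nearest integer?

20833100 km²

Side lengths (central angles): a = 0.9885, b = 0.8930, c = 1.2713 rad; semiperimeter s = 1.5764.
By l'Huilier's theorem, tan(E/4) = √[tan(s/2) tan((s−a)/2) tan((s−b)/2) tan((s−c)/2)], giving spherical excess E = 0.5133 rad.
Area = E·R² = 0.5133 × (6371)² ≈ 20833100 km².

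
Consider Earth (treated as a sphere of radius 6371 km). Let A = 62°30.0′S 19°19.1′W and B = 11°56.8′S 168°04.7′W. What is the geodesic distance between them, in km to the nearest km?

In radians: φ₁ = -1.0908, φ₂ = -0.2085, Δλ = -148.760° = -2.5964 rad.
cos c = sin φ₁ sin φ₂ + cos φ₁ cos φ₂ cos Δλ = (-0.8870)(-0.2070) + (0.4617)(0.9783)(-0.8550) = -0.20263,
so c = arccos(-0.20263) = 1.77484 rad.
Distance = R·c = 6371 × 1.7748 ≈ 11308 km.

11308 km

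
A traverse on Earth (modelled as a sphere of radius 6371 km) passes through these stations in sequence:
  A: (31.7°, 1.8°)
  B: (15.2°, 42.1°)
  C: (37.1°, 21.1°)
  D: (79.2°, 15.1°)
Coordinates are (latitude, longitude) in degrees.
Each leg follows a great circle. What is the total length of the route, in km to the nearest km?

12355 km

Leg A→B: central angle 0.7014 rad, distance 4468.4 km.
Leg B→C: central angle 0.5018 rad, distance 3197.0 km.
Leg C→D: central angle 0.7360 rad, distance 4689.1 km.
Total: 4468.4 + 3197.0 + 4689.1 ≈ 12355 km.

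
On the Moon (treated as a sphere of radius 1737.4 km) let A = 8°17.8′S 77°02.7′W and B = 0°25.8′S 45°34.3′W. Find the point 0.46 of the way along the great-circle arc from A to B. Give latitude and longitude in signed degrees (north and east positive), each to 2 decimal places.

-4.85°, -62.48°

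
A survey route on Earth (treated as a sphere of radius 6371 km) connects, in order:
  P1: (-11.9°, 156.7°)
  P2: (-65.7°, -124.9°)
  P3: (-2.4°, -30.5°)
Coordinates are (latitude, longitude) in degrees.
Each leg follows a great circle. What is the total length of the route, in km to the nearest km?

18238 km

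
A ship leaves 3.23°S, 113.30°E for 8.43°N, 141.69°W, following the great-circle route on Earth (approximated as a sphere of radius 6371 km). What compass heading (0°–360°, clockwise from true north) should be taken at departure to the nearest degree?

82°

With φ₁ = -0.0564, φ₂ = 0.1471, Δλ = 1.8328 rad, the forward-azimuth formula gives
θ = atan2( sin Δλ cos φ₂ , cos φ₁ sin φ₂ − sin φ₁ cos φ₂ cos Δλ ) = atan2(0.9554, 0.1319) = 82.14°.
So the initial bearing is 82°.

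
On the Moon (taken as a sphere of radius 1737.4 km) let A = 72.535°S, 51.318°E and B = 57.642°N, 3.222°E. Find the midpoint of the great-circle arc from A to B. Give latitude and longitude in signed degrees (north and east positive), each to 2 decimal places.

-8.08°, 20.11°

Central angle δ = 2.3441 rad. Interpolating on the sphere with fraction f = 0.5:
P = [sin((1−f)δ)·A + sin(fδ)·B] / sin δ = 1.2878·A + 1.2878·B in Cartesian coordinates,
giving P = (0.9297, 0.3404, -0.1406), i.e. latitude -8.08°, longitude 20.11°.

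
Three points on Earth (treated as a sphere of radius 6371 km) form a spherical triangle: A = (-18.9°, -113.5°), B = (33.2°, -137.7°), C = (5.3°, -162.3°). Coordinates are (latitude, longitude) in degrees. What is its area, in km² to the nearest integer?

Side lengths (central angles): a = 0.6298, b = 0.9390, c = 0.9947 rad; semiperimeter s = 1.2818.
By l'Huilier's theorem, tan(E/4) = √[tan(s/2) tan((s−a)/2) tan((s−b)/2) tan((s−c)/2)], giving spherical excess E = 0.3170 rad.
Area = E·R² = 0.3170 × (6371)² ≈ 12867032 km².

12867032 km²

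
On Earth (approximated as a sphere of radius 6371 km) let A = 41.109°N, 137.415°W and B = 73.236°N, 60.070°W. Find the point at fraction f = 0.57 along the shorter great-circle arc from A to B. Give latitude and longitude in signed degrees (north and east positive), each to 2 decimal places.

The central angle between A and B is δ = 0.8269 rad.
With f = 0.57, the slerp weights are sin((1−f)δ)/sin δ = 0.4731 and sin(fδ)/sin δ = 0.6171.
Weighted sum of the unit vectors: (0.4731)·(-0.5548,-0.5099,0.6575) + (0.6171)·(0.1439,-0.2500,0.9575) = (-0.1736, -0.3955, 0.9019).
Converting back: φ = atan2(z, √(x²+y²)) = 64.41°, λ = atan2(y, x) = -113.71°.

64.41°, -113.71°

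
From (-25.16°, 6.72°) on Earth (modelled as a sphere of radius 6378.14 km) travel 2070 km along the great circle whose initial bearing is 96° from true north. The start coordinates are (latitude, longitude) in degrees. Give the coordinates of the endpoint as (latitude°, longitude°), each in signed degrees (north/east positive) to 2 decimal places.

Angular distance δ = d/R = 2070/6378.14 = 0.32455 rad; initial bearing θ = 1.6755 rad.
sin φ₂ = sin φ₁ cos δ + cos φ₁ sin δ cos θ = (-0.4251)(0.9478) + (0.9051)(0.3189)(-0.1045) = -0.4331, so φ₂ = -25.67°.
Δλ = atan2(sin θ sin δ cos φ₁, cos δ − sin φ₁ sin φ₂) = atan2(0.2870, 0.7637) = 20.600°.
λ₂ = 6.720° + 20.600° = 27.32°.

-25.67°, 27.32°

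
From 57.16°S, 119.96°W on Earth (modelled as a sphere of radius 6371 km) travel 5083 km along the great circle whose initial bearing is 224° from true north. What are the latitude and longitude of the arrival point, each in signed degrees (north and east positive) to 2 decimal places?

Angular distance δ = d/R = 5083/6371 = 0.79783 rad; initial bearing θ = 3.9095 rad.
sin φ₂ = sin φ₁ cos δ + cos φ₁ sin δ cos θ = (-0.8402)(0.6983) + (0.5423)(0.7158)(-0.7193) = -0.8659, so φ₂ = -59.99°.
Δλ = atan2(sin θ sin δ cos φ₁, cos δ − sin φ₁ sin φ₂) = atan2(-0.2697, -0.0293) = -96.195°.
λ₂ = -119.960° − 96.195° = -216.16° → 143.84° after wrapping to (−180°, 180°].

-59.99°, 143.84°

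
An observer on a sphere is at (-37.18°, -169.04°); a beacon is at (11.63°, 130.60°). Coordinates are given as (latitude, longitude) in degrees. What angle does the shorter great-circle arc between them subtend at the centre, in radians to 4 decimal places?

Let φ₁ = -0.6489 rad, φ₂ = 0.2030 rad, and Δλ = -1.0535 rad.
cos c = sin φ₁ sin φ₂ + cos φ₁ cos φ₂ cos Δλ = (-0.6043)(0.2016) + (0.7967)(0.9795)(0.4945) = 0.26411,
so c = arccos(0.26411) = 1.30351 rad.
So the angular separation is 1.3035 rad.

1.3035 rad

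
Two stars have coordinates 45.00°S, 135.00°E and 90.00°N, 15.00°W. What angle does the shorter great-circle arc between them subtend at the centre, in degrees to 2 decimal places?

135.00°

Let φ₁ = -0.7854 rad, φ₂ = 1.5708 rad, and Δλ = -2.6180 rad.
Haversine: a = sin²(Δφ/2) + cos φ₁ cos φ₂ sin²(Δλ/2) = 0.8536 + (0.7071)(0.0000)(0.9330) = 0.85355.
Central angle c = 2·arcsin(√a) = 2.35619 rad.
So the angular separation is 135.00°.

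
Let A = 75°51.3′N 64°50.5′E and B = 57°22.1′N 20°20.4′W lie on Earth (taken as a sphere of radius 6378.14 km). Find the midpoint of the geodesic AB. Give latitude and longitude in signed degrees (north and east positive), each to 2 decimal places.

The central angle between A and B is δ = 0.5958 rad.
With f = 0.5, the slerp weights are sin((1−f)δ)/sin δ = 0.5230 and sin(fδ)/sin δ = 0.5230.
Weighted sum of the unit vectors: (0.5230)·(0.1039,0.2212,0.9697) + (0.5230)·(0.5056,-0.1874,0.8422) = (0.3188, 0.0177, 0.9477).
Converting back: φ = atan2(z, √(x²+y²)) = 71.38°, λ = atan2(y, x) = 3.17°.

71.38°, 3.17°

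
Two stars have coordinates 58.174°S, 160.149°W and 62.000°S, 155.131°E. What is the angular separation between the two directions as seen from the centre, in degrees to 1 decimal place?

22.2°

Let φ₁ = -1.0153 rad, φ₂ = -1.0821 rad, and Δλ = -0.7805 rad.
cos c = sin φ₁ sin φ₂ + cos φ₁ cos φ₂ cos Δλ = (-0.8497)(-0.8829) + (0.5273)(0.4695)(0.7106) = 0.92611,
so c = arccos(0.92611) = 0.38682 rad.
So the angular separation is 22.2°.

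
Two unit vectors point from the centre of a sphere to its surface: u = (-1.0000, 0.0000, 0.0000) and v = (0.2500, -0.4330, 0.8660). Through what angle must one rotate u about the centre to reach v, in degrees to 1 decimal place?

u·v = -0.2500; |u| = 1.0000, |v| = 1.0000.
cos θ = (u·v)/(|u||v|) = -0.2500, so θ = 104.5°.

104.5°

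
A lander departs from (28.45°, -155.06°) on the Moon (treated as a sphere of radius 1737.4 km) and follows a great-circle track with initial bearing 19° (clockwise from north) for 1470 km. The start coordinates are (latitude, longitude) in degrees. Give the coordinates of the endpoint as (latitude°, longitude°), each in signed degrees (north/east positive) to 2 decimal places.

Angular distance δ = d/R = 1470/1737.4 = 0.84609 rad; initial bearing θ = 0.3316 rad.
sin φ₂ = sin φ₁ cos δ + cos φ₁ sin δ cos θ = (0.4764)(0.6629) + (0.8792)(0.7487)(0.9455) = 0.9382, so φ₂ = 69.75°.
Δλ = atan2(sin θ sin δ cos φ₁, cos δ − sin φ₁ sin φ₂) = atan2(0.2143, 0.2160) = 44.782°.
λ₂ = -155.060° + 44.782° = -110.28°.

69.75°, -110.28°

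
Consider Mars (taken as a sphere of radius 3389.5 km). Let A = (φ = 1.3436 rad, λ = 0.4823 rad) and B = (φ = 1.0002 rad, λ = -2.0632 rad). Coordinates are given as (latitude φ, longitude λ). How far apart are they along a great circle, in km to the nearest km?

With latitudes φ₁ = 76.983°, φ₂ = 57.307° and longitude difference Δλ = -145.846°:
cos c = sin φ₁ sin φ₂ + cos φ₁ cos φ₂ cos Δλ = (0.9743)(0.8416) + (0.2252)(0.5401)(-0.8275) = 0.71927,
so c = arccos(0.71927) = 0.76804 rad.
Distance = R·c = 3389.5 × 0.7680 ≈ 2603 km.

2603 km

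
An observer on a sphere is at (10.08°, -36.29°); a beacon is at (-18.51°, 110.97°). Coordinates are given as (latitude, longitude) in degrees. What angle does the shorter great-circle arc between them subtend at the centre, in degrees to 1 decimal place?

With latitudes φ₁ = 10.080°, φ₂ = -18.510° and longitude difference Δλ = 147.260°:
Haversine: a = sin²(Δφ/2) + cos φ₁ cos φ₂ sin²(Δλ/2) = 0.0610 + (0.9846)(0.9483)(0.9206) = 0.92044.
Central angle c = 2·arcsin(√a) = 2.56969 rad.
So the angular separation is 147.2°.

147.2°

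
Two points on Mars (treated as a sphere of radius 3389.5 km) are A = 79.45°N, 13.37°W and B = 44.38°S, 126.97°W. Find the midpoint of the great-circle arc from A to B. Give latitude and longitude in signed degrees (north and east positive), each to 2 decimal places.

Central angle δ = 2.4038 rad. Interpolating on the sphere with fraction f = 0.5:
P = [sin((1−f)δ)·A + sin(fδ)·B] / sin δ = 1.3867·A + 1.3867·B in Cartesian coordinates,
giving P = (-0.3490, -0.8505, 0.3934), i.e. latitude 23.17°, longitude -112.31°.

23.17°, -112.31°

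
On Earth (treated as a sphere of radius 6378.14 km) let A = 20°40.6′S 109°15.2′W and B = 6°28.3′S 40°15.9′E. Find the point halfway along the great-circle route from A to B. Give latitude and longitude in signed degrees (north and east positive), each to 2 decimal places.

The central angle between A and B is δ = 2.4362 rad.
With f = 0.5, the slerp weights are sin((1−f)δ)/sin δ = 1.4474 and sin(fδ)/sin δ = 1.4474.
Weighted sum of the unit vectors: (1.4474)·(-0.3085,-0.8833,-0.3531) + (1.4474)·(0.7582,0.6422,-0.1127) = (0.6509, -0.3489, -0.6742).
Converting back: φ = atan2(z, √(x²+y²)) = -42.39°, λ = atan2(y, x) = -28.19°.

-42.39°, -28.19°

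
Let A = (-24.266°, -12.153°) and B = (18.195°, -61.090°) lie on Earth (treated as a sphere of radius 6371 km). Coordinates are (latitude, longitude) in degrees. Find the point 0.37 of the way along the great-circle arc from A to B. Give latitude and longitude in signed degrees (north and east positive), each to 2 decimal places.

Central angle δ = 1.1146 rad. Interpolating on the sphere with fraction f = 0.37:
P = [sin((1−f)δ)·A + sin(fδ)·B] / sin δ = 0.7195·A + 0.4465·B in Cartesian coordinates,
giving P = (0.8462, -0.5094, -0.1563), i.e. latitude -8.99°, longitude -31.04°.

-8.99°, -31.04°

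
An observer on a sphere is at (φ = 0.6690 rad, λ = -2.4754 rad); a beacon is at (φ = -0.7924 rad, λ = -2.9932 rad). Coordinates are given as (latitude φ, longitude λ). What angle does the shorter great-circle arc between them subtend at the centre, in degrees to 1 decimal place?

87.9°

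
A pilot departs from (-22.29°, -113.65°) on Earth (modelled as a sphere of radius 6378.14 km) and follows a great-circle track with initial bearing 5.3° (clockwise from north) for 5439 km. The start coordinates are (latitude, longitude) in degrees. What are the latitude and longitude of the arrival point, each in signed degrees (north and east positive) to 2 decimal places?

Angular distance δ = d/R = 5439/6378.14 = 0.85276 rad; initial bearing θ = 0.0925 rad.
sin φ₂ = sin φ₁ cos δ + cos φ₁ sin δ cos θ = (-0.3793)(0.6579) + (0.9253)(0.7531)(0.9957) = 0.4443, so φ₂ = 26.38°.
Δλ = atan2(sin θ sin δ cos φ₁, cos δ − sin φ₁ sin φ₂) = atan2(0.0644, 0.8264) = 4.453°.
λ₂ = -113.650° + 4.453° = -109.20°.

26.38°, -109.20°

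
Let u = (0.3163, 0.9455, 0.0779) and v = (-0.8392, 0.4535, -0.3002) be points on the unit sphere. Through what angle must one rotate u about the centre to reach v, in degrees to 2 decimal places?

81.95°

u·v = 0.1400; |u| = 1.0000, |v| = 1.0000.
cos θ = (u·v)/(|u||v|) = 0.1400, so θ = 81.95°.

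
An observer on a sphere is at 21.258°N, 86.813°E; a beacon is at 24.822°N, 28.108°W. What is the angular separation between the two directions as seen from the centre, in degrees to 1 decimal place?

In radians: φ₁ = 0.3710, φ₂ = 0.4332, Δλ = -114.921° = -2.0057 rad.
cos c = sin φ₁ sin φ₂ + cos φ₁ cos φ₂ cos Δλ = (0.3626)(0.4198) + (0.9320)(0.9076)(-0.4214) = -0.20421,
so c = arccos(-0.20421) = 1.77646 rad.
So the angular separation is 101.8°.

101.8°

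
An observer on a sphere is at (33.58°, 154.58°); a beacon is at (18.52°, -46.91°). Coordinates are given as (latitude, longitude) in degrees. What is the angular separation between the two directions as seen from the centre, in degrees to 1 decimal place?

124.0°

In radians: φ₁ = 0.5861, φ₂ = 0.3232, Δλ = 158.510° = 2.7665 rad.
Haversine: a = sin²(Δφ/2) + cos φ₁ cos φ₂ sin²(Δλ/2) = 0.0172 + (0.8331)(0.9482)(0.9652) = 0.77968.
Central angle c = 2·arcsin(√a) = 2.16442 rad.
So the angular separation is 124.0°.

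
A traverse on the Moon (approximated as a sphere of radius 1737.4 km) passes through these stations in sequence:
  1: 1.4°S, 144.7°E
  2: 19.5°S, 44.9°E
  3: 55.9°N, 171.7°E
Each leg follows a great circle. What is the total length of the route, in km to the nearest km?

Leg 1→2: central angle 1.7236 rad, distance 2994.6 km.
Leg 2→3: central angle 2.2056 rad, distance 3831.9 km.
Total: 2994.6 + 3831.9 ≈ 6827 km.

6827 km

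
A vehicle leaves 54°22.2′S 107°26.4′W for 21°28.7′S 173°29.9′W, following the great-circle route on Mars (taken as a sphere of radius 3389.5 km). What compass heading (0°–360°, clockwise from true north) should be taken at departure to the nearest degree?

276°

With φ₁ = -0.9489, φ₂ = -0.3749, Δλ = -1.1529 rad, the forward-azimuth formula gives
θ = atan2( sin Δλ cos φ₂ , cos φ₁ sin φ₂ − sin φ₁ cos φ₂ cos Δλ ) = atan2(-0.8505, 0.0936) = -83.72°.
Adding 360° brings this into [0°, 360°): 276°.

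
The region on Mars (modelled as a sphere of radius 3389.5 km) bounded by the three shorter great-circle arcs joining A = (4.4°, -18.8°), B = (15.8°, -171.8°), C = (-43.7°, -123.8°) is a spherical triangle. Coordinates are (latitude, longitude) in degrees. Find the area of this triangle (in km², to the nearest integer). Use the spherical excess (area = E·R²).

27657458 km²

Side lengths (central angles): a = 1.2897, b = 1.8127, c = 2.5570 rad; semiperimeter s = 2.8297.
By l'Huilier's theorem, tan(E/4) = √[tan(s/2) tan((s−a)/2) tan((s−b)/2) tan((s−c)/2)], giving spherical excess E = 2.4074 rad.
Area = E·R² = 2.4074 × (3389.5)² ≈ 27657458 km².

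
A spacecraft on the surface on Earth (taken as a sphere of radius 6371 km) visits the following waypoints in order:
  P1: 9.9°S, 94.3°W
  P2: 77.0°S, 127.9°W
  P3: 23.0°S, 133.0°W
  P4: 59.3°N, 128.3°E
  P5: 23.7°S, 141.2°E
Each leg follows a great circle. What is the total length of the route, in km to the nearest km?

Leg P1→P2: central angle 1.2110 rad, distance 7715.2 km.
Leg P2→P3: central angle 0.9435 rad, distance 6011.0 km.
Leg P3→P4: central angle 1.9900 rad, distance 12678.5 km.
Leg P4→P5: central angle 1.4605 rad, distance 9304.9 km.
Total: 7715.2 + 6011.0 + 12678.5 + 9304.9 ≈ 35709 km.

35709 km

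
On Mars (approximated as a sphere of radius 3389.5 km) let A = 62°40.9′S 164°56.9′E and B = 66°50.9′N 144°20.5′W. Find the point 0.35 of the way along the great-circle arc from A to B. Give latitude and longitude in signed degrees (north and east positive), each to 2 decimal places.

-17.49°, -175.87°

The central angle between A and B is δ = 2.3499 rad.
With f = 0.35, the slerp weights are sin((1−f)δ)/sin δ = 1.4041 and sin(fδ)/sin δ = 1.0299.
Weighted sum of the unit vectors: (1.4041)·(-0.4432,0.1192,-0.8885) + (1.0299)·(-0.3195,-0.2292,0.9195) = (-0.9513, -0.0687, -0.3005).
Converting back: φ = atan2(z, √(x²+y²)) = -17.49°, λ = atan2(y, x) = -175.87°.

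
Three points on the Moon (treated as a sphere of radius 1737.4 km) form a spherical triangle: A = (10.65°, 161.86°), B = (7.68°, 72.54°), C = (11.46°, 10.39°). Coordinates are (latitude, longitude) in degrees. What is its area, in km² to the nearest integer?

Side lengths (central angles): a = 1.0698, b = 2.5141, c = 1.5345 rad; semiperimeter s = 2.5592.
By l'Huilier's theorem, tan(E/4) = √[tan(s/2) tan((s−a)/2) tan((s−b)/2) tan((s−c)/2)], giving spherical excess E = 0.7802 rad.
Area = E·R² = 0.7802 × (1737.4)² ≈ 2355145 km².

2355145 km²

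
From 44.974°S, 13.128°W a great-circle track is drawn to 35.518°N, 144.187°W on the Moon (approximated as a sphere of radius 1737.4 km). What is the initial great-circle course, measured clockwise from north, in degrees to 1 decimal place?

Δλ = -131.059° = -2.2874 rad.
y = sin Δλ · cos φ₂ = (-0.7540)(0.8139) = -0.6137
x = cos φ₁ sin φ₂ − sin φ₁ cos φ₂ cos Δλ = (0.7074)(0.5810) − (-0.7068)(0.8139)(-0.6568) = 0.0331
θ = atan2(y, x) = -86.91°; adding 360° gives 273.1°.

273.1°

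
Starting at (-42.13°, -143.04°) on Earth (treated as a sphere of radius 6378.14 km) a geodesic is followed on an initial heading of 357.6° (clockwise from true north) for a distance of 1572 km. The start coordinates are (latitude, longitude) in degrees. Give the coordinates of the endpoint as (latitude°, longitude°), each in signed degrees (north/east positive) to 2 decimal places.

Angular distance δ = d/R = 1572/6378.14 = 0.24647 rad; initial bearing θ = 6.2413 rad.
sin φ₂ = sin φ₁ cos δ + cos φ₁ sin δ cos θ = (-0.6708)(0.9698) + (0.7416)(0.2440)(0.9991) = -0.4698, so φ₂ = -28.02°.
Δλ = atan2(sin θ sin δ cos φ₁, cos δ − sin φ₁ sin φ₂) = atan2(-0.0076, 0.6547) = -0.663°.
λ₂ = -143.040° − 0.663° = -143.70°.

-28.02°, -143.70°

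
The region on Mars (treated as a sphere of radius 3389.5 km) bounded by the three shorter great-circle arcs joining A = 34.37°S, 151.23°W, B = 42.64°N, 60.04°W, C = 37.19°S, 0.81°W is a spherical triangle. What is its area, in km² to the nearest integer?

29313823 km²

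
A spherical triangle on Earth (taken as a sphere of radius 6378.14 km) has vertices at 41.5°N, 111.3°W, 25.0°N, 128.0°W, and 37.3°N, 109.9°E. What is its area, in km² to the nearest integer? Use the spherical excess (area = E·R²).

Side lengths (central angles): a = 1.6981, b = 1.6175, c = 0.3759 rad; semiperimeter s = 1.8458.
By l'Huilier's theorem, tan(E/4) = √[tan(s/2) tan((s−a)/2) tan((s−b)/2) tan((s−c)/2)], giving spherical excess E = 0.4011 rad.
Area = E·R² = 0.4011 × (6378.14)² ≈ 16315984 km².

16315984 km²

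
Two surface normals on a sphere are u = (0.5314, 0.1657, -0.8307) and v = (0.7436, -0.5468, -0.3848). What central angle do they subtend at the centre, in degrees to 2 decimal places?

51.37°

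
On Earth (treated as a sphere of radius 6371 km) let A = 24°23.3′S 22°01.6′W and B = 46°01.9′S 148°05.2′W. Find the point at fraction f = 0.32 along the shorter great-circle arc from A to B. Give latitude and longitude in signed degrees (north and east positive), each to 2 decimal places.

-47.34°, -46.70°

Central angle δ = 1.6459 rad. Interpolating on the sphere with fraction f = 0.32:
P = [sin((1−f)δ)·A + sin(fδ)·B] / sin δ = 0.9023·A + 0.5041·B in Cartesian coordinates,
giving P = (0.4647, -0.4932, -0.7354), i.e. latitude -47.34°, longitude -46.70°.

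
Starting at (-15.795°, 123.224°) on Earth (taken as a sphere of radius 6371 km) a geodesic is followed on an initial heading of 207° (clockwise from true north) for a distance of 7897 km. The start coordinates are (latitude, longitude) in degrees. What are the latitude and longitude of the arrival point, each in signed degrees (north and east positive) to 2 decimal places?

-64.06°, 44.25°

Angular distance δ = d/R = 7897/6371 = 1.23952 rad; initial bearing θ = 3.6128 rad.
sin φ₂ = sin φ₁ cos δ + cos φ₁ sin δ cos θ = (-0.2722)(0.3252) + (0.9622)(0.9456)(-0.8910) = -0.8993, so φ₂ = -64.06°.
Δλ = atan2(sin θ sin δ cos φ₁, cos δ − sin φ₁ sin φ₂) = atan2(-0.4131, 0.0805) = -78.977°.
λ₂ = 123.224° − 78.977° = 44.25°.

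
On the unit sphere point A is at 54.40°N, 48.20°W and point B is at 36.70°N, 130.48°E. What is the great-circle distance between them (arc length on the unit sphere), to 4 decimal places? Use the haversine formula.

Let φ₁ = 0.9495 rad, φ₂ = 0.6405 rad, and Δλ = 3.1186 rad.
Haversine: a = sin²(Δφ/2) + cos φ₁ cos φ₂ sin²(Δλ/2) = 0.0237 + (0.5821)(0.8018)(0.9999) = 0.49034.
Central angle c = 2·arcsin(√a) = 1.55147 rad.
On the unit sphere the arc length equals the central angle: 1.5515.

1.5515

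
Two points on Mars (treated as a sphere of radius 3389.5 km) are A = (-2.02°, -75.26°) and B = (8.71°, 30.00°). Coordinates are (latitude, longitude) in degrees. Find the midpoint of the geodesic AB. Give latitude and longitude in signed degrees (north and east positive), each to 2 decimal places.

Central angle δ = 1.8394 rad. Interpolating on the sphere with fraction f = 0.5:
P = [sin((1−f)δ)·A + sin(fδ)·B] / sin δ = 0.8250·A + 0.8250·B in Cartesian coordinates,
giving P = (0.9160, -0.3896, 0.0958), i.e. latitude 5.50°, longitude -23.04°.

5.50°, -23.04°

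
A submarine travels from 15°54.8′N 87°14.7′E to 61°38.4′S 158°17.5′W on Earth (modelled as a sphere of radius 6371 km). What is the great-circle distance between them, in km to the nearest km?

12843 km

Let φ₁ = 0.2777 rad, φ₂ = -1.0758 rad, and Δλ = 1.9978 rad.
cos c = sin φ₁ sin φ₂ + cos φ₁ cos φ₂ cos Δλ = (0.2742)(-0.8800) + (0.9617)(0.4750)(-0.4141) = -0.43044,
so c = arccos(-0.43044) = 2.01578 rad.
Distance = R·c = 6371 × 2.0158 ≈ 12843 km.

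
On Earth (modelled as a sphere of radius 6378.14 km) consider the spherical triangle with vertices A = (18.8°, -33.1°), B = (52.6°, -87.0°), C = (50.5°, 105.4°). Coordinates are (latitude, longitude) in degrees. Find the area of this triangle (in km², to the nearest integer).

33128200 km²

Side lengths (central angles): a = 1.3329, b = 1.7745, c = 0.9338 rad; semiperimeter s = 2.0206.
By l'Huilier's theorem, tan(E/4) = √[tan(s/2) tan((s−a)/2) tan((s−b)/2) tan((s−c)/2)], giving spherical excess E = 0.8143 rad.
Area = E·R² = 0.8143 × (6378.14)² ≈ 33128200 km².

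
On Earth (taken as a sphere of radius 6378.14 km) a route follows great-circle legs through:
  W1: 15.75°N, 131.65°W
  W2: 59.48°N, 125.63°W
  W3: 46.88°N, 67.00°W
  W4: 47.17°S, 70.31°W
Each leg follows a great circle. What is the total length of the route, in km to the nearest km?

19370 km

Leg W1→W2: central angle 0.7671 rad, distance 4892.8 km.
Leg W2→W3: central angle 0.6275 rad, distance 4002.3 km.
Leg W3→W4: central angle 1.6423 rad, distance 10474.6 km.
Total: 4892.8 + 4002.3 + 10474.6 ≈ 19370 km.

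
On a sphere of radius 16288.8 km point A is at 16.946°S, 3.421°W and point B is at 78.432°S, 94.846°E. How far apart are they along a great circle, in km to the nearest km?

21336 km

In radians: φ₁ = -0.2958, φ₂ = -1.3689, Δλ = 98.267° = 1.7151 rad.
cos c = sin φ₁ sin φ₂ + cos φ₁ cos φ₂ cos Δλ = (-0.2915)(-0.9797) + (0.9566)(0.2005)(-0.1438) = 0.25797,
so c = arccos(0.25797) = 1.30988 rad.
Distance = R·c = 16288.8 × 1.3099 ≈ 21336 km.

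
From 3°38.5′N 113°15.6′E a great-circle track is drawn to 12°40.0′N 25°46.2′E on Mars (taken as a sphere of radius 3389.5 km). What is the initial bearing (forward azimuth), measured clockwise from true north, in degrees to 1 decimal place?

Δλ = -87.490° = -1.5270 rad.
y = sin Δλ · cos φ₂ = (-0.9990)(0.9757) = -0.9747
x = cos φ₁ sin φ₂ − sin φ₁ cos φ₂ cos Δλ = (0.9980)(0.2193) − (0.0635)(0.9757)(0.0438) = 0.2161
θ = atan2(y, x) = -77.50°; adding 360° gives 282.5°.

282.5°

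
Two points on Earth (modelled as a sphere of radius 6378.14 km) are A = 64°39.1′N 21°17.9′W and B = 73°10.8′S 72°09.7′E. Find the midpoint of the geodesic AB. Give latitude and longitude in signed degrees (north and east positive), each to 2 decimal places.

-6.08°, 13.82°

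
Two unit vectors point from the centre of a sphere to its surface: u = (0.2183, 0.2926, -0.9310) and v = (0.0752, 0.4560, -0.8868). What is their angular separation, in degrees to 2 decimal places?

12.73°

u·v = 0.9755; |u| = 1.0000, |v| = 1.0000.
cos θ = (u·v)/(|u||v|) = 0.9754, so θ = 12.73°.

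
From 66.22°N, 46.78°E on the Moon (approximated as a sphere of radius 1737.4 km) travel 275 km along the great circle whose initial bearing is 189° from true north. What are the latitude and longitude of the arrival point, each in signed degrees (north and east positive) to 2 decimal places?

57.23°, 44.17°

Angular distance δ = d/R = 275/1737.4 = 0.15828 rad; initial bearing θ = 3.2987 rad.
sin φ₂ = sin φ₁ cos δ + cos φ₁ sin δ cos θ = (0.9151)(0.9875) + (0.4032)(0.1576)(-0.9877) = 0.8409, so φ₂ = 57.23°.
Δλ = atan2(sin θ sin δ cos φ₁, cos δ − sin φ₁ sin φ₂) = atan2(-0.0099, 0.2180) = -2.611°.
λ₂ = 46.780° − 2.611° = 44.17°.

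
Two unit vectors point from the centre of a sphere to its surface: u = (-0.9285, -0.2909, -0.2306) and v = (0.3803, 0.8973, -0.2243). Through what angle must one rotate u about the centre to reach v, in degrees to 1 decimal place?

u·v = -0.5624; |u| = 1.0000, |v| = 1.0000.
cos θ = (u·v)/(|u||v|) = -0.5624, so θ = 124.2°.

124.2°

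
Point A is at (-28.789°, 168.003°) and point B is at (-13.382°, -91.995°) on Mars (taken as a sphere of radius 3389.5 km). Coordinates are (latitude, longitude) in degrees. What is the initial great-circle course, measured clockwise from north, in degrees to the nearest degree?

107°

With φ₁ = -0.5025, φ₂ = -0.2336, Δλ = 1.7454 rad, the forward-azimuth formula gives
θ = atan2( sin Δλ cos φ₂ , cos φ₁ sin φ₂ − sin φ₁ cos φ₂ cos Δλ ) = atan2(0.9581, -0.2842) = 106.52°.
So the initial bearing is 107°.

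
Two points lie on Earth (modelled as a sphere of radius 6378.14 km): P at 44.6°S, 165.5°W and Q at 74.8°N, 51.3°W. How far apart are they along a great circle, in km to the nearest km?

15468 km

Let φ₁ = -0.7784 rad, φ₂ = 1.3055 rad, and Δλ = 1.9932 rad.
cos c = sin φ₁ sin φ₂ + cos φ₁ cos φ₂ cos Δλ = (-0.7022)(0.9650) + (0.7120)(0.2622)(-0.4099) = -0.75412,
so c = arccos(-0.75412) = 2.42510 rad.
Distance = R·c = 6378.14 × 2.4251 ≈ 15468 km.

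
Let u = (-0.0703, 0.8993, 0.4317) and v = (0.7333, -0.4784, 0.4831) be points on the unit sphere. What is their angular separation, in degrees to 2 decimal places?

105.86°

u·v = -0.2732; |u| = 1.0000, |v| = 1.0000.
cos θ = (u·v)/(|u||v|) = -0.2732, so θ = 105.86°.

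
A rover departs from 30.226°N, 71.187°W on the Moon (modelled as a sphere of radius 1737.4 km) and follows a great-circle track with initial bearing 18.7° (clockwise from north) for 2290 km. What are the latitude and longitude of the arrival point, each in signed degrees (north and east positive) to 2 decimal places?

66.68°, 57.17°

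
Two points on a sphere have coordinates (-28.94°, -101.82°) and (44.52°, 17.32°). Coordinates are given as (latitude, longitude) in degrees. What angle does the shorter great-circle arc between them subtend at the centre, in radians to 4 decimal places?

2.2694 rad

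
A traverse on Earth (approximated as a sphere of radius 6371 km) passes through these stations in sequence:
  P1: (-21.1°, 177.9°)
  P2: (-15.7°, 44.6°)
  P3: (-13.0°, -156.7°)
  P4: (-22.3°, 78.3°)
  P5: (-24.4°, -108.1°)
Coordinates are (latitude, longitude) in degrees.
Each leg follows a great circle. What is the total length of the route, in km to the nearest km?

57165 km

Leg P1→P2: central angle 2.1160 rad, distance 13480.7 km.
Leg P2→P3: central angle 2.5202 rad, distance 16056.2 km.
Leg P3→P4: central angle 2.0172 rad, distance 12851.5 km.
Leg P4→P5: central angle 2.3193 rad, distance 14776.5 km.
Total: 13480.7 + 16056.2 + 12851.5 + 14776.5 ≈ 57165 km.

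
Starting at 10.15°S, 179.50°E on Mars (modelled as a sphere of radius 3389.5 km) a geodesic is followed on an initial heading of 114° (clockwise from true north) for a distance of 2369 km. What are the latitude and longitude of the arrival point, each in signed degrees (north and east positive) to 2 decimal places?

Angular distance δ = d/R = 2369/3389.5 = 0.69892 rad; initial bearing θ = 1.9897 rad.
sin φ₂ = sin φ₁ cos δ + cos φ₁ sin δ cos θ = (-0.1762)(0.7655) + (0.9843)(0.6434)(-0.4067) = -0.3925, so φ₂ = -23.11°.
Δλ = atan2(sin θ sin δ cos φ₁, cos δ − sin φ₁ sin φ₂) = atan2(0.5786, 0.6964) = 39.721°.
λ₂ = 179.500° + 39.721° = 219.22° → -140.78° after wrapping to (−180°, 180°].

-23.11°, -140.78°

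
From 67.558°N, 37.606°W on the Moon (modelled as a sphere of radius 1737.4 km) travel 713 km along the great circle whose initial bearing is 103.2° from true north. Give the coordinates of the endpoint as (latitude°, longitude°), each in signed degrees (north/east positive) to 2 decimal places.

Angular distance δ = d/R = 713/1737.4 = 0.41038 rad; initial bearing θ = 1.8012 rad.
sin φ₂ = sin φ₁ cos δ + cos φ₁ sin δ cos θ = (0.9243)(0.9170) + (0.3817)(0.3990)(-0.2284) = 0.8127, so φ₂ = 54.36°.
Δλ = atan2(sin θ sin δ cos φ₁, cos δ − sin φ₁ sin φ₂) = atan2(0.1483, 0.1658) = 41.811°.
λ₂ = -37.606° + 41.811° = 4.21°.

54.36°, 4.21°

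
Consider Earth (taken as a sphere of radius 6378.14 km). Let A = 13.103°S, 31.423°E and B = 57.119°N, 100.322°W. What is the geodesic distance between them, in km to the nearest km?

13676 km

With latitudes φ₁ = -13.103°, φ₂ = 57.119° and longitude difference Δλ = -131.745°:
cos c = sin φ₁ sin φ₂ + cos φ₁ cos φ₂ cos Δλ = (-0.2267)(0.8398) + (0.9740)(0.5429)(-0.6658) = -0.54244,
so c = arccos(-0.54244) = 2.14414 rad.
Distance = R·c = 6378.14 × 2.1441 ≈ 13676 km.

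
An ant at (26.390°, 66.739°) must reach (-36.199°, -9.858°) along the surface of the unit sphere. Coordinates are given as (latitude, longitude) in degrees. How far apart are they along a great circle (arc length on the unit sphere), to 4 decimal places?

1.6659

In radians: φ₁ = 0.4606, φ₂ = -0.6318, Δλ = -76.597° = -1.3369 rad.
cos c = sin φ₁ sin φ₂ + cos φ₁ cos φ₂ cos Δλ = (0.4445)(-0.5906) + (0.8958)(0.8070)(0.2318) = -0.09494,
so c = arccos(-0.09494) = 1.66588 rad.
On the unit sphere the arc length equals the central angle: 1.6659.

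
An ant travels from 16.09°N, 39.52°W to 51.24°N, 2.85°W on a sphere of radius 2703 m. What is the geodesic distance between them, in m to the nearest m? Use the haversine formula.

With latitudes φ₁ = 16.090°, φ₂ = 51.240° and longitude difference Δλ = 36.670°:
Haversine: a = sin²(Δφ/2) + cos φ₁ cos φ₂ sin²(Δλ/2) = 0.0912 + (0.9608)(0.6261)(0.0990) = 0.15070.
Central angle c = 2·arcsin(√a) = 0.79736 rad.
Distance = R·c = 2703 × 0.7974 ≈ 2155 m.

2155 m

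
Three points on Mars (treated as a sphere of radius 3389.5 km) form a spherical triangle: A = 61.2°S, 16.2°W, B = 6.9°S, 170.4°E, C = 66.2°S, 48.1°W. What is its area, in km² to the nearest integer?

Side lengths (central angles): a = 1.7758, b = 0.2583, c = 1.9496 rad; semiperimeter s = 1.9919.
By l'Huilier's theorem, tan(E/4) = √[tan(s/2) tan((s−a)/2) tan((s−b)/2) tan((s−c)/2)], giving spherical excess E = 0.2578 rad.
Area = E·R² = 0.2578 × (3389.5)² ≈ 2961468 km².

2961468 km²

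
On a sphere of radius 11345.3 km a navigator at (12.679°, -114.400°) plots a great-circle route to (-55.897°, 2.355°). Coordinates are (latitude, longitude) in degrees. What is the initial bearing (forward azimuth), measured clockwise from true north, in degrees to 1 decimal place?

Δλ = 116.755° = 2.0378 rad.
y = sin Δλ · cos φ₂ = (0.8929)(0.5607) = 0.5007
x = cos φ₁ sin φ₂ − sin φ₁ cos φ₂ cos Δλ = (0.9756)(-0.8280) − (0.2195)(0.5607)(-0.4502) = -0.7524
θ = atan2(y, x) = 146.36°, so the bearing is 146.4°.

146.4°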